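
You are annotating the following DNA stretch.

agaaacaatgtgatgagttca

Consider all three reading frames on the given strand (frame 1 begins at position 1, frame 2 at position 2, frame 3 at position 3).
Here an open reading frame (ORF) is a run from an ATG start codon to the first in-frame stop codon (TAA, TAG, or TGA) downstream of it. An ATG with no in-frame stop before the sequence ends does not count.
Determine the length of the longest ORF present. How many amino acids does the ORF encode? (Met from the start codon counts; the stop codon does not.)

Frame 1: AGA AAC AAT GTG ATG AGT TCA — no ATG→stop ORF.
Frame 2: GAA ACA ATG TGA TGA GTT — ATG at 8, stop TGA at 11 → 6 nt.
Frame 3: AAA CAA TGT GAT GAG TTC — no ATG→stop ORF.
Longest: frame 2, positions 8–13, 6 nt = 2 codons = 1 aa. → 1 amino acids.

1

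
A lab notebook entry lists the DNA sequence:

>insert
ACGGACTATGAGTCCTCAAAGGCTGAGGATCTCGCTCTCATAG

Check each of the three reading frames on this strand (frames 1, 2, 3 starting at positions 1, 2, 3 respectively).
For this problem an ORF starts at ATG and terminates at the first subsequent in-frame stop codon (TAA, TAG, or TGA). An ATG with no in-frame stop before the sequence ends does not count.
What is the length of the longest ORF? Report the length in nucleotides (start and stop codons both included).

36

Frame 1: ACG GAC TAT GAG TCC TCA AAG GCT GAG GAT CTC GCT CTC ATA — no ATG→stop ORF.
Frame 2: CGG ACT ATG AGT CCT CAA AGG CTG AGG ATC TCG CTC TCA TAG — ATG at 8, stop TAG at 41 → 36 nt.
Frame 3: GGA CTA TGA GTC CTC AAA GGC TGA GGA TCT CGC TCT CAT — no ATG→stop ORF.
Longest: frame 2, positions 8–43, 36 nt = 12 codons = 11 aa. → 36 nucleotides.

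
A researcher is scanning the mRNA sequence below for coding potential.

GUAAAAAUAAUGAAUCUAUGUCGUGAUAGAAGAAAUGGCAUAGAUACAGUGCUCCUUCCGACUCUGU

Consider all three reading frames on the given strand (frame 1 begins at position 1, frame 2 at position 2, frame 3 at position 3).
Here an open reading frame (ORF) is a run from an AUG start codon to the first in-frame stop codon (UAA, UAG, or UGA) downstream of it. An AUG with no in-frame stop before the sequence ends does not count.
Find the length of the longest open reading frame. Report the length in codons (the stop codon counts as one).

Frame 1: GUA AAA AUA AUG AAU CUA UGU CGU GAU AGA AGA AAU GGC AUA GAU ACA GUG CUC CUU CCG ACU CUG — no AUG→stop ORF.
Frame 2: UAA AAA UAA UGA AUC UAU GUC GUG AUA GAA GAA AUG GCA UAG AUA CAG UGC UCC UUC CGA CUC UGU — AUG at 35, stop UAG at 41 → 9 nt.
Frame 3: AAA AAU AAU GAA UCU AUG UCG UGA UAG AAG AAA UGG CAU AGA UAC AGU GCU CCU UCC GAC UCU — AUG at 18, stop UGA at 24 → 9 nt.
Longest: frame 2, positions 35–43, 9 nt = 3 codons = 2 aa. → 3 codons.

3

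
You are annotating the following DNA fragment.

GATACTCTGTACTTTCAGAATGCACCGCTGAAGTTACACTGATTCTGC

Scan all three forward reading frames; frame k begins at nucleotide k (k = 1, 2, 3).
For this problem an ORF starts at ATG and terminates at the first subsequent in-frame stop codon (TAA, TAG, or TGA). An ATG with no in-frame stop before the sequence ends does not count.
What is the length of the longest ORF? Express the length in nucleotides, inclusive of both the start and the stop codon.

12

Frame 1: GAT ACT CTG TAC TTT CAG AAT GCA CCG CTG AAG TTA CAC TGA TTC TGC — no ATG→stop ORF.
Frame 2: ATA CTC TGT ACT TTC AGA ATG CAC CGC TGA AGT TAC ACT GAT TCT — ATG at 20, stop TGA at 29 → 12 nt.
Frame 3: TAC TCT GTA CTT TCA GAA TGC ACC GCT GAA GTT ACA CTG ATT CTG — no ATG→stop ORF.
Longest: frame 2, positions 20–31, 12 nt = 4 codons = 3 aa. → 12 nucleotides.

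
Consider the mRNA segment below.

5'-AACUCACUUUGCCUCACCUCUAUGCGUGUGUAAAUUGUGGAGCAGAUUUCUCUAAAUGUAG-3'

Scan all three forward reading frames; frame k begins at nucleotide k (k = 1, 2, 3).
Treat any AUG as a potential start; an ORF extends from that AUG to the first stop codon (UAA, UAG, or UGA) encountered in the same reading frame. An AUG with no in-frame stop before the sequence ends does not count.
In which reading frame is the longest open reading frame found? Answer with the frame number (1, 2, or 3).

Frame 1: AAC UCA CUU UGC CUC ACC UCU AUG CGU GUG UAA AUU GUG GAG CAG AUU UCU CUA AAU GUA — AUG at 22, stop UAA at 31 → 12 nt.
Frame 2: ACU CAC UUU GCC UCA CCU CUA UGC GUG UGU AAA UUG UGG AGC AGA UUU CUC UAA AUG UAG — AUG at 56, stop UAG at 59 → 6 nt.
Frame 3: CUC ACU UUG CCU CAC CUC UAU GCG UGU GUA AAU UGU GGA GCA GAU UUC UCU AAA UGU — no AUG→stop ORF.
Longest ORF is 12 nt in frame 1 (positions 22–33).

1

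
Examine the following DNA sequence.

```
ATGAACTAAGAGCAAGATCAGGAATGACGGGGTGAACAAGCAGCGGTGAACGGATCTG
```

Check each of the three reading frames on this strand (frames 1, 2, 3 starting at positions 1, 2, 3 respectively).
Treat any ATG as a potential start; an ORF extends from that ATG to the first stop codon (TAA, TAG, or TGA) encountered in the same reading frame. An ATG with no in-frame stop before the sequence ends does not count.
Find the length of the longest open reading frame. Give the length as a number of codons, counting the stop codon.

4

Frame 1: ATG AAC TAA GAG CAA GAT CAG GAA TGA CGG GGT GAA CAA GCA GCG GTG AAC GGA TCT — ATG at 1, stop TAA at 7 → 9 nt.
Frame 2: TGA ACT AAG AGC AAG ATC AGG AAT GAC GGG GTG AAC AAG CAG CGG TGA ACG GAT CTG — no ATG→stop ORF.
Frame 3: GAA CTA AGA GCA AGA TCA GGA ATG ACG GGG TGA ACA AGC AGC GGT GAA CGG ATC — ATG at 24, stop TGA at 33 → 12 nt.
Longest: frame 3, positions 24–35, 12 nt = 4 codons = 3 aa. → 4 codons.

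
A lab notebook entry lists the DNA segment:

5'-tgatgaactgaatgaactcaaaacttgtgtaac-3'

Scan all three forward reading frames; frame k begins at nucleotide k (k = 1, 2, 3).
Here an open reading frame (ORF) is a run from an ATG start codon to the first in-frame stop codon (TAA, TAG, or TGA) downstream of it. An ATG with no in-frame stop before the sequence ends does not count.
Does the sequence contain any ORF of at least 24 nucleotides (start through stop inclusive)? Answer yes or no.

Frame 1: TGA TGA ACT GAA TGA ACT CAA AAC TTG TGT AAC — no ATG→stop ORF.
Frame 2: GAT GAA CTG AAT GAA CTC AAA ACT TGT GTA — no ATG→stop ORF.
Frame 3: ATG AAC TGA ATG AAC TCA AAA CTT GTG TAA — ATG at 3, stop TGA at 9 → 9 nt; ATG at 12, stop TAA at 30 → 21 nt.
Largest ORF found is 21 nucleotides < 24, so no.

no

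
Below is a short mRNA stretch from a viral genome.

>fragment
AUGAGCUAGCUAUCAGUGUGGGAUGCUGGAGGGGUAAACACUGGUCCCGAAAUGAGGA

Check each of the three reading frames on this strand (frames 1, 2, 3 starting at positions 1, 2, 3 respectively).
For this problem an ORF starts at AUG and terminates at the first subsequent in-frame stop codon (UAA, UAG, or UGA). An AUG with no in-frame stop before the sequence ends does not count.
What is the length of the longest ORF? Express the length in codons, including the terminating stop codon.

5

Frame 1: AUG AGC UAG CUA UCA GUG UGG GAU GCU GGA GGG GUA AAC ACU GGU CCC GAA AUG AGG — AUG at 1, stop UAG at 7 → 9 nt.
Frame 2: UGA GCU AGC UAU CAG UGU GGG AUG CUG GAG GGG UAA ACA CUG GUC CCG AAA UGA GGA — AUG at 23, stop UAA at 35 → 15 nt.
Frame 3: GAG CUA GCU AUC AGU GUG GGA UGC UGG AGG GGU AAA CAC UGG UCC CGA AAU GAG — no AUG→stop ORF.
Longest: frame 2, positions 23–37, 15 nt = 5 codons = 4 aa. → 5 codons.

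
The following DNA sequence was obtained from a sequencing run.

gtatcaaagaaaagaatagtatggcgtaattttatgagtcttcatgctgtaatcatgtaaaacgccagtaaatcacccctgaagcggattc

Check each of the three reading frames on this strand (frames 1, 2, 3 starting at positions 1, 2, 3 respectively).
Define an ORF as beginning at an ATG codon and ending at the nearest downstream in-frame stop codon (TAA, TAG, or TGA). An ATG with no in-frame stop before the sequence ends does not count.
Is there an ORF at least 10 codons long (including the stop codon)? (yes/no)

Frame 1: GTA TCA AAG AAA AGA ATA GTA TGG CGT AAT TTT ATG AGT CTT CAT GCT GTA ATC ATG TAA AAC GCC AGT AAA TCA CCC CTG AAG CGG ATT — ATG at 34, stop TAA at 58 → 27 nt; ATG at 55, stop TAA at 58 → 6 nt.
Frame 2: TAT CAA AGA AAA GAA TAG TAT GGC GTA ATT TTA TGA GTC TTC ATG CTG TAA TCA TGT AAA ACG CCA GTA AAT CAC CCC TGA AGC GGA TTC — ATG at 44, stop TAA at 50 → 9 nt.
Frame 3: ATC AAA GAA AAG AAT AGT ATG GCG TAA TTT TAT GAG TCT TCA TGC TGT AAT CAT GTA AAA CGC CAG TAA ATC ACC CCT GAA GCG GAT — ATG at 21, stop TAA at 27 → 9 nt.
Largest ORF found is 9 codons < 10, so no.

no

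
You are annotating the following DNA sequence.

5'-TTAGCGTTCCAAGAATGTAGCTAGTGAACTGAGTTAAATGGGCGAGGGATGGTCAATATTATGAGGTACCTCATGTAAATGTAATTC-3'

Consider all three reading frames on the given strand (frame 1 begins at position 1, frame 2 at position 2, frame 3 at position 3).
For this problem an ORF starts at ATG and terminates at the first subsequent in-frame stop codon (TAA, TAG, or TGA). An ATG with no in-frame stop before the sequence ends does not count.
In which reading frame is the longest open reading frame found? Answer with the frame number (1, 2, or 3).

Frame 1: TTA GCG TTC CAA GAA TGT AGC TAG TGA ACT GAG TTA AAT GGG CGA GGG ATG GTC AAT ATT ATG AGG TAC CTC ATG TAA ATG TAA TTC — ATG at 49, stop TAA at 76 → 30 nt; ATG at 61, stop TAA at 76 → 18 nt; ATG at 73, stop TAA at 76 → 6 nt; ATG at 79, stop TAA at 82 → 6 nt.
Frame 2: TAG CGT TCC AAG AAT GTA GCT AGT GAA CTG AGT TAA ATG GGC GAG GGA TGG TCA ATA TTA TGA GGT ACC TCA TGT AAA TGT AAT — ATG at 38, stop TGA at 62 → 27 nt.
Frame 3: AGC GTT CCA AGA ATG TAG CTA GTG AAC TGA GTT AAA TGG GCG AGG GAT GGT CAA TAT TAT GAG GTA CCT CAT GTA AAT GTA ATT — ATG at 15, stop TAG at 18 → 6 nt.
Longest ORF is 30 nt in frame 1 (positions 49–78).

1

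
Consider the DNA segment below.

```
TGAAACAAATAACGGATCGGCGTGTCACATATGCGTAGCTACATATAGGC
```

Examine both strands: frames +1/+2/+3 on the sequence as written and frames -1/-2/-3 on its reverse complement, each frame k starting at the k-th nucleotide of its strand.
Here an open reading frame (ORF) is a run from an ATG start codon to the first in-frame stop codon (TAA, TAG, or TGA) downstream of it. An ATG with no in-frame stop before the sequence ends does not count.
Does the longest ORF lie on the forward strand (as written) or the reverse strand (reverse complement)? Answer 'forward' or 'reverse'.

forward

Reverse complement (5'→3'): GCCTATATGTAGCTACGCATATGTGACACGCCGATCCGTTATTTGTTTCA
Frame +1: TGA AAC AAA TAA CGG ATC GGC GTG TCA CAT ATG CGT AGC TAC ATA TAG — ATG at 31, stop TAG at 46 → 18 nt.
Frame +2: GAA ACA AAT AAC GGA TCG GCG TGT CAC ATA TGC GTA GCT ACA TAT AGG — no ATG→stop ORF.
Frame +3: AAA CAA ATA ACG GAT CGG CGT GTC ACA TAT GCG TAG CTA CAT ATA GGC — no ATG→stop ORF.
Frame -1: GCC TAT ATG TAG CTA CGC ATA TGT GAC ACG CCG ATC CGT TAT TTG TTT — ATG at 7, stop TAG at 10 → 6 nt.
Frame -2: CCT ATA TGT AGC TAC GCA TAT GTG ACA CGC CGA TCC GTT ATT TGT TTC — no ATG→stop ORF.
Frame -3: CTA TAT GTA GCT ACG CAT ATG TGA CAC GCC GAT CCG TTA TTT GTT TCA — ATG at 21, stop TGA at 24 → 6 nt.
Forward-strand max 18 nt; reverse-strand max 6 nt. The forward strand has the longer ORF.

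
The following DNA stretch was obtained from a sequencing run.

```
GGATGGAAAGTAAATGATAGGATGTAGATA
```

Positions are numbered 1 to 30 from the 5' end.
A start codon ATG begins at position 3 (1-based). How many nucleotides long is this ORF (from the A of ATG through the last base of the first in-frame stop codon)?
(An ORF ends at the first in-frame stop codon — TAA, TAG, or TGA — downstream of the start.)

Codons from position 3: ATG (3–5), GAA (6–8), AGT (9–11), AAA (12–14), TGA (15–17).
TGA is the first in-frame stop; ORF spans 3–17, 15 nucleotides.

15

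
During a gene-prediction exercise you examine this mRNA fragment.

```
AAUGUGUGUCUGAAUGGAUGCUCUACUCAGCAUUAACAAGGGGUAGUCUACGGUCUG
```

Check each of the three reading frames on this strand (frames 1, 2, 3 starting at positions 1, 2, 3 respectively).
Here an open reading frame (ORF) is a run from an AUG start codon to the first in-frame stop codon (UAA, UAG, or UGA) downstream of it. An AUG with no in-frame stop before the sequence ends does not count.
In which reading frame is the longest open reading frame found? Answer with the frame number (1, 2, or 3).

Frame 1: AAU GUG UGU CUG AAU GGA UGC UCU ACU CAG CAU UAA CAA GGG GUA GUC UAC GGU CUG — no AUG→stop ORF.
Frame 2: AUG UGU GUC UGA AUG GAU GCU CUA CUC AGC AUU AAC AAG GGG UAG UCU ACG GUC — AUG at 2, stop UGA at 11 → 12 nt; AUG at 14, stop UAG at 44 → 33 nt.
Frame 3: UGU GUG UCU GAA UGG AUG CUC UAC UCA GCA UUA ACA AGG GGU AGU CUA CGG UCU — no AUG→stop ORF.
Longest ORF is 33 nt in frame 2 (positions 14–46).

2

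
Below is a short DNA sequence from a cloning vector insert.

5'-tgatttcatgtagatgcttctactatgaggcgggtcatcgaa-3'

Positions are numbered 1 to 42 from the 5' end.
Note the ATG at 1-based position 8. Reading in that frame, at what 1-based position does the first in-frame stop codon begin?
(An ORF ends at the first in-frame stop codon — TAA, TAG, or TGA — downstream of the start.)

Codons from position 8: ATG (8–10), TAG (11–13).
TAG is a stop codon; it begins at position 11.

11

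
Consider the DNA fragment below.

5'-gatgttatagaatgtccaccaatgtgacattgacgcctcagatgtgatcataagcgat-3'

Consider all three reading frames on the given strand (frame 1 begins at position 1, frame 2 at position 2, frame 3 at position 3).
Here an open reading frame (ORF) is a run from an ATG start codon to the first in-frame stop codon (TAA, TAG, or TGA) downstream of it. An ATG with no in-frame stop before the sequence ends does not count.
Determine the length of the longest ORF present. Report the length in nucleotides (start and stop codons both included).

36

Frame 1: GAT GTT ATA GAA TGT CCA CCA ATG TGA CAT TGA CGC CTC AGA TGT GAT CAT AAG CGA — ATG at 22, stop TGA at 25 → 6 nt.
Frame 2: ATG TTA TAG AAT GTC CAC CAA TGT GAC ATT GAC GCC TCA GAT GTG ATC ATA AGC GAT — ATG at 2, stop TAG at 8 → 9 nt.
Frame 3: TGT TAT AGA ATG TCC ACC AAT GTG ACA TTG ACG CCT CAG ATG TGA TCA TAA GCG — ATG at 12, stop TGA at 45 → 36 nt; ATG at 42, stop TGA at 45 → 6 nt.
Longest: frame 3, positions 12–47, 36 nt = 12 codons = 11 aa. → 36 nucleotides.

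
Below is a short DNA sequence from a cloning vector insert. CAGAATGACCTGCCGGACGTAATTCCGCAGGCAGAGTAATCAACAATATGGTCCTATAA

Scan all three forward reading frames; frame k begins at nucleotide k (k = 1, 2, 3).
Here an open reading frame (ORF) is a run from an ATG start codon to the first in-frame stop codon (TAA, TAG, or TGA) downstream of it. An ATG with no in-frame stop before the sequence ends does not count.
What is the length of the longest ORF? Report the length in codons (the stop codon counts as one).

6

Frame 1: CAG AAT GAC CTG CCG GAC GTA ATT CCG CAG GCA GAG TAA TCA ACA ATA TGG TCC TAT — no ATG→stop ORF.
Frame 2: AGA ATG ACC TGC CGG ACG TAA TTC CGC AGG CAG AGT AAT CAA CAA TAT GGT CCT ATA — ATG at 5, stop TAA at 20 → 18 nt.
Frame 3: GAA TGA CCT GCC GGA CGT AAT TCC GCA GGC AGA GTA ATC AAC AAT ATG GTC CTA TAA — ATG at 48, stop TAA at 57 → 12 nt.
Longest: frame 2, positions 5–22, 18 nt = 6 codons = 5 aa. → 6 codons.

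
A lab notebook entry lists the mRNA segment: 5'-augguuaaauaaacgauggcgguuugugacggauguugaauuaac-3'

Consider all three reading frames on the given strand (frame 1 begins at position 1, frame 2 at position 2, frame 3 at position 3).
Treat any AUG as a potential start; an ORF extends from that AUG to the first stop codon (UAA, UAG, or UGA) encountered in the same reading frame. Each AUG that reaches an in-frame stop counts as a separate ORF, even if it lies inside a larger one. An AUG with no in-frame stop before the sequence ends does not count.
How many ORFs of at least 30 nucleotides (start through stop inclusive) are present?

0

Frame 1: AUG GUU AAA UAA ACG AUG GCG GUU UGU GAC GGA UGU UGA AUU AAC — AUG at 1, stop UAA at 10 → 12 nt; AUG at 16, stop UGA at 37 → 24 nt.
Frame 2: UGG UUA AAU AAA CGA UGG CGG UUU GUG ACG GAU GUU GAA UUA — no AUG→stop ORF.
Frame 3: GGU UAA AUA AAC GAU GGC GGU UUG UGA CGG AUG UUG AAU UAA — AUG at 33, stop UAA at 42 → 12 nt.
No ORF reaches 30 nucleotides. Count = 0.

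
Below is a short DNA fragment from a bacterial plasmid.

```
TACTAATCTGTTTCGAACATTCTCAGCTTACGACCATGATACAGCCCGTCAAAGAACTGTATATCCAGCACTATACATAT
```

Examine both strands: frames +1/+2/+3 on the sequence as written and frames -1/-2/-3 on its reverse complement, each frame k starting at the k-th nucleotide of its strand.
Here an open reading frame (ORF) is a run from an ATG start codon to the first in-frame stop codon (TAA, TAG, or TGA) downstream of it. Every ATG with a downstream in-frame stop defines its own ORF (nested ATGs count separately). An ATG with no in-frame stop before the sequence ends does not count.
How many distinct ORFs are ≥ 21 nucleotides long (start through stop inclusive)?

Reverse complement (5'→3'): ATATGTATAGTGCTGGATATACAGTTCTTTGACGGGCTGTATCATGGTCGTAAGCTGAGAATGTTCGAAACAGATTAGTA
Frame +1: TAC TAA TCT GTT TCG AAC ATT CTC AGC TTA CGA CCA TGA TAC AGC CCG TCA AAG AAC TGT ATA TCC AGC ACT ATA CAT — no ATG→stop ORF.
Frame +2: ACT AAT CTG TTT CGA ACA TTC TCA GCT TAC GAC CAT GAT ACA GCC CGT CAA AGA ACT GTA TAT CCA GCA CTA TAC ATA — no ATG→stop ORF.
Frame +3: CTA ATC TGT TTC GAA CAT TCT CAG CTT ACG ACC ATG ATA CAG CCC GTC AAA GAA CTG TAT ATC CAG CAC TAT ACA TAT — no ATG→stop ORF.
Frame -1: ATA TGT ATA GTG CTG GAT ATA CAG TTC TTT GAC GGG CTG TAT CAT GGT CGT AAG CTG AGA ATG TTC GAA ACA GAT TAG — ATG at 61, stop TAG at 76 → 18 nt.
Frame -2: TAT GTA TAG TGC TGG ATA TAC AGT TCT TTG ACG GGC TGT ATC ATG GTC GTA AGC TGA GAA TGT TCG AAA CAG ATT AGT — ATG at 44, stop TGA at 56 → 15 nt.
Frame -3: ATG TAT AGT GCT GGA TAT ACA GTT CTT TGA CGG GCT GTA TCA TGG TCG TAA GCT GAG AAT GTT CGA AAC AGA TTA GTA — ATG at 3, stop TGA at 30 → 30 nt.
ORFs ≥ 21 nucleotides: frame -3 3–32 (30 nucleotides). Count = 1.

1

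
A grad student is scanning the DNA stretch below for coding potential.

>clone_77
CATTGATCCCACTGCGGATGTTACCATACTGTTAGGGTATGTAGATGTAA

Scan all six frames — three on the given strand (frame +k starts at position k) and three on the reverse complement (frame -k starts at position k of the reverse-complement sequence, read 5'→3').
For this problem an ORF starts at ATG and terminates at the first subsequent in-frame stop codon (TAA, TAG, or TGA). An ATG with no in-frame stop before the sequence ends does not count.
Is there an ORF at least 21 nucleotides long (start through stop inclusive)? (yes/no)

Reverse complement (5'→3'): TTACATCTACATACCCTAACAGTATGGTAACATCCGCAGTGGGATCAATG
Frame +1: CAT TGA TCC CAC TGC GGA TGT TAC CAT ACT GTT AGG GTA TGT AGA TGT — no ATG→stop ORF.
Frame +2: ATT GAT CCC ACT GCG GAT GTT ACC ATA CTG TTA GGG TAT GTA GAT GTA — no ATG→stop ORF.
Frame +3: TTG ATC CCA CTG CGG ATG TTA CCA TAC TGT TAG GGT ATG TAG ATG TAA — ATG at 18, stop TAG at 33 → 18 nt; ATG at 39, stop TAG at 42 → 6 nt; ATG at 45, stop TAA at 48 → 6 nt.
Frame -1: TTA CAT CTA CAT ACC CTA ACA GTA TGG TAA CAT CCG CAG TGG GAT CAA — no ATG→stop ORF.
Frame -2: TAC ATC TAC ATA CCC TAA CAG TAT GGT AAC ATC CGC AGT GGG ATC AAT — no ATG→stop ORF.
Frame -3: ACA TCT ACA TAC CCT AAC AGT ATG GTA ACA TCC GCA GTG GGA TCA ATG — no ATG→stop ORF.
Largest ORF found is 18 nucleotides < 21, so no.

no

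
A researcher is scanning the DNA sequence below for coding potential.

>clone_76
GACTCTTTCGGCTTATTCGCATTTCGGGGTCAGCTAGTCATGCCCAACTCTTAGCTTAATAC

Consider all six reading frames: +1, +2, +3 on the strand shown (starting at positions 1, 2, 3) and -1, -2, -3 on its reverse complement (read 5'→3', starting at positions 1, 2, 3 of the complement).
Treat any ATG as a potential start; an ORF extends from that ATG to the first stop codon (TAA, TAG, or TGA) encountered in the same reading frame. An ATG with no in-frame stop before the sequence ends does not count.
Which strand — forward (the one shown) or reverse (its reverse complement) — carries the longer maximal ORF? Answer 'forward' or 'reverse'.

Reverse complement (5'→3'): GTATTAAGCTAAGAGTTGGGCATGACTAGCTGACCCCGAAATGCGAATAAGCCGAAAGAGTC
Frame +1: GAC TCT TTC GGC TTA TTC GCA TTT CGG GGT CAG CTA GTC ATG CCC AAC TCT TAG CTT AAT — ATG at 40, stop TAG at 52 → 15 nt.
Frame +2: ACT CTT TCG GCT TAT TCG CAT TTC GGG GTC AGC TAG TCA TGC CCA ACT CTT AGC TTA ATA — no ATG→stop ORF.
Frame +3: CTC TTT CGG CTT ATT CGC ATT TCG GGG TCA GCT AGT CAT GCC CAA CTC TTA GCT TAA TAC — no ATG→stop ORF.
Frame -1: GTA TTA AGC TAA GAG TTG GGC ATG ACT AGC TGA CCC CGA AAT GCG AAT AAG CCG AAA GAG — ATG at 22, stop TGA at 31 → 12 nt.
Frame -2: TAT TAA GCT AAG AGT TGG GCA TGA CTA GCT GAC CCC GAA ATG CGA ATA AGC CGA AAG AGT — no ATG→stop ORF.
Frame -3: ATT AAG CTA AGA GTT GGG CAT GAC TAG CTG ACC CCG AAA TGC GAA TAA GCC GAA AGA GTC — no ATG→stop ORF.
Forward-strand max 15 nt; reverse-strand max 12 nt. The forward strand has the longer ORF.

forward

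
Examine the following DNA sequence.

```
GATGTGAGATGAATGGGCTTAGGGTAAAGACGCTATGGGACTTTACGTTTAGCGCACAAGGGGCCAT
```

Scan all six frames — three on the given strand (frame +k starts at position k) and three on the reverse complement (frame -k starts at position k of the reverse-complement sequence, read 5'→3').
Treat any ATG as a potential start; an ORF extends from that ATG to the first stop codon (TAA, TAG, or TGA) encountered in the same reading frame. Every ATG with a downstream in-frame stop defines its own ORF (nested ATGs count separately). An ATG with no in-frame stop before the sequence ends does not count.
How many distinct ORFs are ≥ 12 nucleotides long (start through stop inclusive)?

2

Reverse complement (5'→3'): ATGGCCCCTTGTGCGCTAAACGTAAAGTCCCATAGCGTCTTTACCCTAAGCCCATTCATCTCACATC
Frame +1: GAT GTG AGA TGA ATG GGC TTA GGG TAA AGA CGC TAT GGG ACT TTA CGT TTA GCG CAC AAG GGG CCA — ATG at 13, stop TAA at 25 → 15 nt.
Frame +2: ATG TGA GAT GAA TGG GCT TAG GGT AAA GAC GCT ATG GGA CTT TAC GTT TAG CGC ACA AGG GGC CAT — ATG at 2, stop TGA at 5 → 6 nt; ATG at 35, stop TAG at 50 → 18 nt.
Frame +3: TGT GAG ATG AAT GGG CTT AGG GTA AAG ACG CTA TGG GAC TTT ACG TTT AGC GCA CAA GGG GCC — no ATG→stop ORF.
Frame -1: ATG GCC CCT TGT GCG CTA AAC GTA AAG TCC CAT AGC GTC TTT ACC CTA AGC CCA TTC ATC TCA CAT — no ATG→stop ORF.
Frame -2: TGG CCC CTT GTG CGC TAA ACG TAA AGT CCC ATA GCG TCT TTA CCC TAA GCC CAT TCA TCT CAC ATC — no ATG→stop ORF.
Frame -3: GGC CCC TTG TGC GCT AAA CGT AAA GTC CCA TAG CGT CTT TAC CCT AAG CCC ATT CAT CTC ACA — no ATG→stop ORF.
ORFs ≥ 12 nucleotides: frame +1 13–27 (15 nucleotides), frame +2 35–52 (18 nucleotides). Count = 2.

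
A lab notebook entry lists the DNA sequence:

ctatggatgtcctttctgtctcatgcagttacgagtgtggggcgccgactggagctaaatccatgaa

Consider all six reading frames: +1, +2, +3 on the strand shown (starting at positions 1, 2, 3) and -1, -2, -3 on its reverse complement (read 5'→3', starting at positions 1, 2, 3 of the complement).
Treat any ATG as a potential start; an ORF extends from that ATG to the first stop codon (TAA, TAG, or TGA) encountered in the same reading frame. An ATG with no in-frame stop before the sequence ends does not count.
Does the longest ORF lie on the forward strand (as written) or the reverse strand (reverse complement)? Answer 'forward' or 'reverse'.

Reverse complement (5'→3'): TTCATGGATTTAGCTCCAGTCGGCGCCCCACACTCGTAACTGCATGAGACAGAAAGGACATCCATAG
Frame +1: CTA TGG ATG TCC TTT CTG TCT CAT GCA GTT ACG AGT GTG GGG CGC CGA CTG GAG CTA AAT CCA TGA — ATG at 7, stop TGA at 64 → 60 nt.
Frame +2: TAT GGA TGT CCT TTC TGT CTC ATG CAG TTA CGA GTG TGG GGC GCC GAC TGG AGC TAA ATC CAT GAA — ATG at 23, stop TAA at 56 → 36 nt.
Frame +3: ATG GAT GTC CTT TCT GTC TCA TGC AGT TAC GAG TGT GGG GCG CCG ACT GGA GCT AAA TCC ATG — no ATG→stop ORF.
Frame -1: TTC ATG GAT TTA GCT CCA GTC GGC GCC CCA CAC TCG TAA CTG CAT GAG ACA GAA AGG ACA TCC ATA — ATG at 4, stop TAA at 37 → 36 nt.
Frame -2: TCA TGG ATT TAG CTC CAG TCG GCG CCC CAC ACT CGT AAC TGC ATG AGA CAG AAA GGA CAT CCA TAG — ATG at 44, stop TAG at 65 → 24 nt.
Frame -3: CAT GGA TTT AGC TCC AGT CGG CGC CCC ACA CTC GTA ACT GCA TGA GAC AGA AAG GAC ATC CAT — no ATG→stop ORF.
Forward-strand max 60 nt; reverse-strand max 36 nt. The forward strand has the longer ORF.

forward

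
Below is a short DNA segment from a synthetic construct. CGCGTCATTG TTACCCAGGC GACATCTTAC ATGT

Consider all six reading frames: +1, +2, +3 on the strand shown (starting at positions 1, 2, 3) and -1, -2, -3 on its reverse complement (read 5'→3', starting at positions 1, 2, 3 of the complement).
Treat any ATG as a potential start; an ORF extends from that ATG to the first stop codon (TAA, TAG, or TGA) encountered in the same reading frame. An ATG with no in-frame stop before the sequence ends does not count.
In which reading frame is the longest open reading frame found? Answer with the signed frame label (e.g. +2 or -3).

-1

Reverse complement (5'→3'): ACATGTAAGATGTCGCCTGGGTAACAATGACGCG
Frame +1: CGC GTC ATT GTT ACC CAG GCG ACA TCT TAC ATG — no ATG→stop ORF.
Frame +2: GCG TCA TTG TTA CCC AGG CGA CAT CTT ACA TGT — no ATG→stop ORF.
Frame +3: CGT CAT TGT TAC CCA GGC GAC ATC TTA CAT — no ATG→stop ORF.
Frame -1: ACA TGT AAG ATG TCG CCT GGG TAA CAA TGA CGC — ATG at 10, stop TAA at 22 → 15 nt.
Frame -2: CAT GTA AGA TGT CGC CTG GGT AAC AAT GAC GCG — no ATG→stop ORF.
Frame -3: ATG TAA GAT GTC GCC TGG GTA ACA ATG ACG — ATG at 3, stop TAA at 6 → 6 nt.
Longest ORF is 15 nt in frame -1 (positions 10–24).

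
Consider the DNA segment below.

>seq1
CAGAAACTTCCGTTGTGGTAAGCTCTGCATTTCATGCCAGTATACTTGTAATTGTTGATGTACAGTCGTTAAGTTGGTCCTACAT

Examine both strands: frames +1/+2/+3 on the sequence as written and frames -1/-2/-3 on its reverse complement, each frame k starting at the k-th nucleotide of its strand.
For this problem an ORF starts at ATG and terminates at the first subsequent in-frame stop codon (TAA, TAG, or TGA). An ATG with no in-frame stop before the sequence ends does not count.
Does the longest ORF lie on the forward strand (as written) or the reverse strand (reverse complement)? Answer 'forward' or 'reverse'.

forward

Reverse complement (5'→3'): ATGTAGGACCAACTTAACGACTGTACATCAACAATTACAAGTATACTGGCATGAAATGCAGAGCTTACCACAACGGAAGTTTCTG
Frame +1: CAG AAA CTT CCG TTG TGG TAA GCT CTG CAT TTC ATG CCA GTA TAC TTG TAA TTG TTG ATG TAC AGT CGT TAA GTT GGT CCT ACA — ATG at 34, stop TAA at 49 → 18 nt; ATG at 58, stop TAA at 70 → 15 nt.
Frame +2: AGA AAC TTC CGT TGT GGT AAG CTC TGC ATT TCA TGC CAG TAT ACT TGT AAT TGT TGA TGT ACA GTC GTT AAG TTG GTC CTA CAT — no ATG→stop ORF.
Frame +3: GAA ACT TCC GTT GTG GTA AGC TCT GCA TTT CAT GCC AGT ATA CTT GTA ATT GTT GAT GTA CAG TCG TTA AGT TGG TCC TAC — no ATG→stop ORF.
Frame -1: ATG TAG GAC CAA CTT AAC GAC TGT ACA TCA ACA ATT ACA AGT ATA CTG GCA TGA AAT GCA GAG CTT ACC ACA ACG GAA GTT TCT — ATG at 1, stop TAG at 4 → 6 nt.
Frame -2: TGT AGG ACC AAC TTA ACG ACT GTA CAT CAA CAA TTA CAA GTA TAC TGG CAT GAA ATG CAG AGC TTA CCA CAA CGG AAG TTT CTG — no ATG→stop ORF.
Frame -3: GTA GGA CCA ACT TAA CGA CTG TAC ATC AAC AAT TAC AAG TAT ACT GGC ATG AAA TGC AGA GCT TAC CAC AAC GGA AGT TTC — no ATG→stop ORF.
Forward-strand max 18 nt; reverse-strand max 6 nt. The forward strand has the longer ORF.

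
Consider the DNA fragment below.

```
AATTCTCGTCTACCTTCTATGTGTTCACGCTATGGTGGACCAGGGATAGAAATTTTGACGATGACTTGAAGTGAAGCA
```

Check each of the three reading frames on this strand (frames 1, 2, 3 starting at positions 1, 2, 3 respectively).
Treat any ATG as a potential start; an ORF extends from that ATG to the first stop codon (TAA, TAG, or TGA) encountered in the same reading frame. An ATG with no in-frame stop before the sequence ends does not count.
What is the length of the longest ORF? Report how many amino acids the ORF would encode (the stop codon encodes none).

16

Frame 1: AAT TCT CGT CTA CCT TCT ATG TGT TCA CGC TAT GGT GGA CCA GGG ATA GAA ATT TTG ACG ATG ACT TGA AGT GAA GCA — ATG at 19, stop TGA at 67 → 51 nt; ATG at 61, stop TGA at 67 → 9 nt.
Frame 2: ATT CTC GTC TAC CTT CTA TGT GTT CAC GCT ATG GTG GAC CAG GGA TAG AAA TTT TGA CGA TGA CTT GAA GTG AAG — ATG at 32, stop TAG at 47 → 18 nt.
Frame 3: TTC TCG TCT ACC TTC TAT GTG TTC ACG CTA TGG TGG ACC AGG GAT AGA AAT TTT GAC GAT GAC TTG AAG TGA AGC — no ATG→stop ORF.
Longest: frame 1, positions 19–69, 51 nt = 17 codons = 16 aa. → 16 amino acids.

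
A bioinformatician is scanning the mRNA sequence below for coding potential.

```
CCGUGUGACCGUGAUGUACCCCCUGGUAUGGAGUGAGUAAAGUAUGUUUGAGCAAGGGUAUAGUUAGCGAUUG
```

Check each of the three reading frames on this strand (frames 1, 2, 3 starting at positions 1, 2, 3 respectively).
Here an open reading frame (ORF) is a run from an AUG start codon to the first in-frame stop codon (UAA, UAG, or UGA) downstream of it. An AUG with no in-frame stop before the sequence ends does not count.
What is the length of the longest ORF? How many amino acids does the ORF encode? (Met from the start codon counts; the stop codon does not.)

Frame 1: CCG UGU GAC CGU GAU GUA CCC CCU GGU AUG GAG UGA GUA AAG UAU GUU UGA GCA AGG GUA UAG UUA GCG AUU — AUG at 28, stop UGA at 34 → 9 nt.
Frame 2: CGU GUG ACC GUG AUG UAC CCC CUG GUA UGG AGU GAG UAA AGU AUG UUU GAG CAA GGG UAU AGU UAG CGA UUG — AUG at 14, stop UAA at 38 → 27 nt; AUG at 44, stop UAG at 65 → 24 nt.
Frame 3: GUG UGA CCG UGA UGU ACC CCC UGG UAU GGA GUG AGU AAA GUA UGU UUG AGC AAG GGU AUA GUU AGC GAU — no AUG→stop ORF.
Longest: frame 2, positions 14–40, 27 nt = 9 codons = 8 aa. → 8 amino acids.

8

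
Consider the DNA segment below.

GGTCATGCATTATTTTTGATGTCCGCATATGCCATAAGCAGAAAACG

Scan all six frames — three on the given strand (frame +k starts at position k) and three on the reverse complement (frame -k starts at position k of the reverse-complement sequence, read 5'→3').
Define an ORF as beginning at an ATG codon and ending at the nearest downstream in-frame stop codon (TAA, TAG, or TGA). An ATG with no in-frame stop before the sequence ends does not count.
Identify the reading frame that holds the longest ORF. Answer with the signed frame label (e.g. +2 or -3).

-1

Reverse complement (5'→3'): CGTTTTCTGCTTATGGCATATGCGGACATCAAAAATAATGCATGACC
Frame +1: GGT CAT GCA TTA TTT TTG ATG TCC GCA TAT GCC ATA AGC AGA AAA — no ATG→stop ORF.
Frame +2: GTC ATG CAT TAT TTT TGA TGT CCG CAT ATG CCA TAA GCA GAA AAC — ATG at 5, stop TGA at 17 → 15 nt; ATG at 29, stop TAA at 35 → 9 nt.
Frame +3: TCA TGC ATT ATT TTT GAT GTC CGC ATA TGC CAT AAG CAG AAA ACG — no ATG→stop ORF.
Frame -1: CGT TTT CTG CTT ATG GCA TAT GCG GAC ATC AAA AAT AAT GCA TGA — ATG at 13, stop TGA at 43 → 33 nt.
Frame -2: GTT TTC TGC TTA TGG CAT ATG CGG ACA TCA AAA ATA ATG CAT GAC — no ATG→stop ORF.
Frame -3: TTT TCT GCT TAT GGC ATA TGC GGA CAT CAA AAA TAA TGC ATG ACC — no ATG→stop ORF.
Longest ORF is 33 nt in frame -1 (positions 13–45).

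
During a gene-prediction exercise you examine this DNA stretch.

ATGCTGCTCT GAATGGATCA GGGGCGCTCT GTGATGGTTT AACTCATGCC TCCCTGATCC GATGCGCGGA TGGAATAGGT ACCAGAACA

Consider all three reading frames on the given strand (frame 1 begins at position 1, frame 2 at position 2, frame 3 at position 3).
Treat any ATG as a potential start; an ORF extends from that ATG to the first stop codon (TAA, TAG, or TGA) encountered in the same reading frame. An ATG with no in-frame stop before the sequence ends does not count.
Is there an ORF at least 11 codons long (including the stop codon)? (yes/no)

no

Frame 1: ATG CTG CTC TGA ATG GAT CAG GGG CGC TCT GTG ATG GTT TAA CTC ATG CCT CCC TGA TCC GAT GCG CGG ATG GAA TAG GTA CCA GAA — ATG at 1, stop TGA at 10 → 12 nt; ATG at 13, stop TAA at 40 → 30 nt; ATG at 34, stop TAA at 40 → 9 nt; ATG at 46, stop TGA at 55 → 12 nt; ATG at 70, stop TAG at 76 → 9 nt.
Frame 2: TGC TGC TCT GAA TGG ATC AGG GGC GCT CTG TGA TGG TTT AAC TCA TGC CTC CCT GAT CCG ATG CGC GGA TGG AAT AGG TAC CAG AAC — no ATG→stop ORF.
Frame 3: GCT GCT CTG AAT GGA TCA GGG GCG CTC TGT GAT GGT TTA ACT CAT GCC TCC CTG ATC CGA TGC GCG GAT GGA ATA GGT ACC AGA ACA — no ATG→stop ORF.
Largest ORF found is 10 codons < 11, so no.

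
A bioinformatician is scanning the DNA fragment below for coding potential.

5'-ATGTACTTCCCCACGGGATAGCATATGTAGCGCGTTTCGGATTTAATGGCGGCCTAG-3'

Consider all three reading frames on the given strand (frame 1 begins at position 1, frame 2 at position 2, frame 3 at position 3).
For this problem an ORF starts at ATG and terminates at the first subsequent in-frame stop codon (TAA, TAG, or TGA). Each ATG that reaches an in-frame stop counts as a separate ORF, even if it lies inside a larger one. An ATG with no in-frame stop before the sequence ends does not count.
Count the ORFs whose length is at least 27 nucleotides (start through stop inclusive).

Frame 1: ATG TAC TTC CCC ACG GGA TAG CAT ATG TAG CGC GTT TCG GAT TTA ATG GCG GCC TAG — ATG at 1, stop TAG at 19 → 21 nt; ATG at 25, stop TAG at 28 → 6 nt; ATG at 46, stop TAG at 55 → 12 nt.
Frame 2: TGT ACT TCC CCA CGG GAT AGC ATA TGT AGC GCG TTT CGG ATT TAA TGG CGG CCT — no ATG→stop ORF.
Frame 3: GTA CTT CCC CAC GGG ATA GCA TAT GTA GCG CGT TTC GGA TTT AAT GGC GGC CTA — no ATG→stop ORF.
No ORF reaches 27 nucleotides. Count = 0.

0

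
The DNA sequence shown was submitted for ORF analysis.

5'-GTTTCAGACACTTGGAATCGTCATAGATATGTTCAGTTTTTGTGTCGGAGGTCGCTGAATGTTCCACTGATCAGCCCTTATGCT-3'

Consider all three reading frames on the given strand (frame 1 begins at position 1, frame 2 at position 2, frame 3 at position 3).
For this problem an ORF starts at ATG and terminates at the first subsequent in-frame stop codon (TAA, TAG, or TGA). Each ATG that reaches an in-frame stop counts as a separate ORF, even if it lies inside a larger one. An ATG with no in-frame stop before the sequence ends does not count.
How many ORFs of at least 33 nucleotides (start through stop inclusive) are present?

Frame 1: GTT TCA GAC ACT TGG AAT CGT CAT AGA TAT GTT CAG TTT TTG TGT CGG AGG TCG CTG AAT GTT CCA CTG ATC AGC CCT TAT GCT — no ATG→stop ORF.
Frame 2: TTT CAG ACA CTT GGA ATC GTC ATA GAT ATG TTC AGT TTT TGT GTC GGA GGT CGC TGA ATG TTC CAC TGA TCA GCC CTT ATG — ATG at 29, stop TGA at 56 → 30 nt; ATG at 59, stop TGA at 68 → 12 nt.
Frame 3: TTC AGA CAC TTG GAA TCG TCA TAG ATA TGT TCA GTT TTT GTG TCG GAG GTC GCT GAA TGT TCC ACT GAT CAG CCC TTA TGC — no ATG→stop ORF.
No ORF reaches 33 nucleotides. Count = 0.

0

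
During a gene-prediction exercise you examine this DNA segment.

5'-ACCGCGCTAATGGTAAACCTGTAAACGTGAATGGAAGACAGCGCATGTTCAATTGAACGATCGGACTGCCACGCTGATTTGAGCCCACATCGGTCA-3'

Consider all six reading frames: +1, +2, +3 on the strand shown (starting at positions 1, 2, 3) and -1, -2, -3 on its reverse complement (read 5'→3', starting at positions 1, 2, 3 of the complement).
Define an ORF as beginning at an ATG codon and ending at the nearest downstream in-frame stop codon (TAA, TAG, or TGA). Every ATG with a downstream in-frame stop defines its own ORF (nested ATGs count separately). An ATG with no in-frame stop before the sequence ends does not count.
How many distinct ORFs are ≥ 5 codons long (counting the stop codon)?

2

Reverse complement (5'→3'): TGACCGATGTGGGCTCAAATCAGCGTGGCAGTCCGATCGTTCAATTGAACATGCGCTGTCTTCCATTCACGTTTACAGGTTTACCATTAGCGCGGT
Frame +1: ACC GCG CTA ATG GTA AAC CTG TAA ACG TGA ATG GAA GAC AGC GCA TGT TCA ATT GAA CGA TCG GAC TGC CAC GCT GAT TTG AGC CCA CAT CGG TCA — ATG at 10, stop TAA at 22 → 15 nt.
Frame +2: CCG CGC TAA TGG TAA ACC TGT AAA CGT GAA TGG AAG ACA GCG CAT GTT CAA TTG AAC GAT CGG ACT GCC ACG CTG ATT TGA GCC CAC ATC GGT — no ATG→stop ORF.
Frame +3: CGC GCT AAT GGT AAA CCT GTA AAC GTG AAT GGA AGA CAG CGC ATG TTC AAT TGA ACG ATC GGA CTG CCA CGC TGA TTT GAG CCC ACA TCG GTC — ATG at 45, stop TGA at 54 → 12 nt.
Frame -1: TGA CCG ATG TGG GCT CAA ATC AGC GTG GCA GTC CGA TCG TTC AAT TGA ACA TGC GCT GTC TTC CAT TCA CGT TTA CAG GTT TAC CAT TAG CGC GGT — ATG at 7, stop TGA at 46 → 42 nt.
Frame -2: GAC CGA TGT GGG CTC AAA TCA GCG TGG CAG TCC GAT CGT TCA ATT GAA CAT GCG CTG TCT TCC ATT CAC GTT TAC AGG TTT ACC ATT AGC GCG — no ATG→stop ORF.
Frame -3: ACC GAT GTG GGC TCA AAT CAG CGT GGC AGT CCG ATC GTT CAA TTG AAC ATG CGC TGT CTT CCA TTC ACG TTT ACA GGT TTA CCA TTA GCG CGG — no ATG→stop ORF.
ORFs ≥ 5 codons: frame +1 10–24 (5 codons), frame -1 7–48 (14 codons). Count = 2.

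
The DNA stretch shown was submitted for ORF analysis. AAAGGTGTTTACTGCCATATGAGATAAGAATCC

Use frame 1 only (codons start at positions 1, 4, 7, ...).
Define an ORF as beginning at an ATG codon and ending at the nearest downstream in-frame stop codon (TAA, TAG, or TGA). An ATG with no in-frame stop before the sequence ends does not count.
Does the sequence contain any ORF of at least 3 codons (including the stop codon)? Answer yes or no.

Frame 1: AAA GGT GTT TAC TGC CAT ATG AGA TAA GAA TCC — ATG at 19, stop TAA at 25 → 9 nt.
Frame 1 has an ORF of 3 codons (positions 19–27) ≥ 3, so yes.

yes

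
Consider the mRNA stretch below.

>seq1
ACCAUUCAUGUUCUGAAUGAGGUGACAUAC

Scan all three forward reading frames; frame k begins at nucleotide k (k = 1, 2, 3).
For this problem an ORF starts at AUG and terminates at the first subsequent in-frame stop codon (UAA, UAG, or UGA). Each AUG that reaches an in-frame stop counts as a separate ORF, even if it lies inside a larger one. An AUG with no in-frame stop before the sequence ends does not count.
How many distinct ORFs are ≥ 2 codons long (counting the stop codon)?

2

Frame 1: ACC AUU CAU GUU CUG AAU GAG GUG ACA UAC — no AUG→stop ORF.
Frame 2: CCA UUC AUG UUC UGA AUG AGG UGA CAU — AUG at 8, stop UGA at 14 → 9 nt; AUG at 17, stop UGA at 23 → 9 nt.
Frame 3: CAU UCA UGU UCU GAA UGA GGU GAC AUA — no AUG→stop ORF.
ORFs ≥ 2 codons: frame 2 8–16 (3 codons), frame 2 17–25 (3 codons). Count = 2.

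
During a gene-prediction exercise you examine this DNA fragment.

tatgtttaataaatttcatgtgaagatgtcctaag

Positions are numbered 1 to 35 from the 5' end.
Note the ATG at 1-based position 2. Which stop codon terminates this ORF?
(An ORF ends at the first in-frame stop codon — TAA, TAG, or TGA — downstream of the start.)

TAA

Codons from position 2: ATG (2–4), TTT (5–7), AAT (8–10), AAA (11–13), TTT (14–16), CAT (17–19), GTG (20–22), AAG (23–25), ATG (26–28), TCC (29–31), TAA (32–34).
The first in-frame stop codon is TAA.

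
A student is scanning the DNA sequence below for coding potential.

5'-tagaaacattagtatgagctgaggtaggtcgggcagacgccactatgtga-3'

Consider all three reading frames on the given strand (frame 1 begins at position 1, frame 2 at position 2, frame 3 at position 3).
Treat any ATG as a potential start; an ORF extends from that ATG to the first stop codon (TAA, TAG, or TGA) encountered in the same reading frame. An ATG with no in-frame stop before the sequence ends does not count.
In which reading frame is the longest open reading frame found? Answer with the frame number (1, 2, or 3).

2

Frame 1: TAG AAA CAT TAG TAT GAG CTG AGG TAG GTC GGG CAG ACG CCA CTA TGT — no ATG→stop ORF.
Frame 2: AGA AAC ATT AGT ATG AGC TGA GGT AGG TCG GGC AGA CGC CAC TAT GTG — ATG at 14, stop TGA at 20 → 9 nt.
Frame 3: GAA ACA TTA GTA TGA GCT GAG GTA GGT CGG GCA GAC GCC ACT ATG TGA — ATG at 45, stop TGA at 48 → 6 nt.
Longest ORF is 9 nt in frame 2 (positions 14–22).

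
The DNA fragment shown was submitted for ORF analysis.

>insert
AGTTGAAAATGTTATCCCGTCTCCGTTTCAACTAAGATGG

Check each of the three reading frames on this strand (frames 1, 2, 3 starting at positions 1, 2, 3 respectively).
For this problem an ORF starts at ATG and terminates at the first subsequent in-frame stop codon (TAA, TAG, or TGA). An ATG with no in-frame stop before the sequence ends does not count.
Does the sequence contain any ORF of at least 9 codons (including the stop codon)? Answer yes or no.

yes

Frame 1: AGT TGA AAA TGT TAT CCC GTC TCC GTT TCA ACT AAG ATG — no ATG→stop ORF.
Frame 2: GTT GAA AAT GTT ATC CCG TCT CCG TTT CAA CTA AGA TGG — no ATG→stop ORF.
Frame 3: TTG AAA ATG TTA TCC CGT CTC CGT TTC AAC TAA GAT — ATG at 9, stop TAA at 33 → 27 nt.
Frame 3 has an ORF of 9 codons (positions 9–35) ≥ 9, so yes.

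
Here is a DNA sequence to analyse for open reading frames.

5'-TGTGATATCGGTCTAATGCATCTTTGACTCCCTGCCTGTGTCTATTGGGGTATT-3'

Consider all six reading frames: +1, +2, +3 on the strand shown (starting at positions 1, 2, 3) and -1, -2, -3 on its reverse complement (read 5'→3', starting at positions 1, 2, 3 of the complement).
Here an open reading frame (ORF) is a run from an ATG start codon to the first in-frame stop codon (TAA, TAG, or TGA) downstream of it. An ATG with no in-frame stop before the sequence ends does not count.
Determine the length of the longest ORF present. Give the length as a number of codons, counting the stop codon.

Reverse complement (5'→3'): AATACCCCAATAGACACAGGCAGGGAGTCAAAGATGCATTAGACCGATATCACA
Frame +1: TGT GAT ATC GGT CTA ATG CAT CTT TGA CTC CCT GCC TGT GTC TAT TGG GGT ATT — ATG at 16, stop TGA at 25 → 12 nt.
Frame +2: GTG ATA TCG GTC TAA TGC ATC TTT GAC TCC CTG CCT GTG TCT ATT GGG GTA — no ATG→stop ORF.
Frame +3: TGA TAT CGG TCT AAT GCA TCT TTG ACT CCC TGC CTG TGT CTA TTG GGG TAT — no ATG→stop ORF.
Frame -1: AAT ACC CCA ATA GAC ACA GGC AGG GAG TCA AAG ATG CAT TAG ACC GAT ATC ACA — ATG at 34, stop TAG at 40 → 9 nt.
Frame -2: ATA CCC CAA TAG ACA CAG GCA GGG AGT CAA AGA TGC ATT AGA CCG ATA TCA — no ATG→stop ORF.
Frame -3: TAC CCC AAT AGA CAC AGG CAG GGA GTC AAA GAT GCA TTA GAC CGA TAT CAC — no ATG→stop ORF.
Longest: frame +1, positions 16–27, 12 nt = 4 codons = 3 aa. → 4 codons.

4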